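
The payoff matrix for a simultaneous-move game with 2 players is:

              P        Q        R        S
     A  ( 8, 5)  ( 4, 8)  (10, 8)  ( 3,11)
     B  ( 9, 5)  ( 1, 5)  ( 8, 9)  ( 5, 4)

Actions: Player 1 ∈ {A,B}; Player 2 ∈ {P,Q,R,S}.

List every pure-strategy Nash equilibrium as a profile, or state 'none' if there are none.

(A,P): not NE [P1→B gives 9>8; P2→S gives 11>5]
(A,Q): not NE [P2→S gives 11>8]
(A,R): not NE [P2→S gives 11>8]
(A,S): not NE [P1→B gives 5>3]
(B,P): not NE [P2→R gives 9>5]
(B,Q): not NE [P1→A gives 4>1; P2→R gives 9>5]
(B,R): not NE [P1→A gives 10>8]
(B,S): not NE [P2→R gives 9>4]

No pure NE.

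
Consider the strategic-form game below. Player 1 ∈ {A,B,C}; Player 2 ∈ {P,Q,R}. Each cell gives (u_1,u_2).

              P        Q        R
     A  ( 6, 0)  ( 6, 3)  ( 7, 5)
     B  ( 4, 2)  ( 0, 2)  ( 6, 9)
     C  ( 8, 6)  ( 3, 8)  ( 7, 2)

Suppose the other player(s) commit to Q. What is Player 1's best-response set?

u_1(A vs Q) = 6
u_1(B vs Q) = 0
u_1(C vs Q) = 3
max payoff 6 at {A}

argmax u_1 = {A}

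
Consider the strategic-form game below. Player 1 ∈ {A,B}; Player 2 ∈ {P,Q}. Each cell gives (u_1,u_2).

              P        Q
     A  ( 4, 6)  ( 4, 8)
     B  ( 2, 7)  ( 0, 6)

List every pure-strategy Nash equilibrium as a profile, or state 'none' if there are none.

PSNE = {(A,Q)}

(A,P): not NE [P2→Q gives 8>6]
(A,Q): NE
(B,P): not NE [P1→A gives 4>2]
(B,Q): not NE [P1→A gives 4>0; P2→P gives 7>6]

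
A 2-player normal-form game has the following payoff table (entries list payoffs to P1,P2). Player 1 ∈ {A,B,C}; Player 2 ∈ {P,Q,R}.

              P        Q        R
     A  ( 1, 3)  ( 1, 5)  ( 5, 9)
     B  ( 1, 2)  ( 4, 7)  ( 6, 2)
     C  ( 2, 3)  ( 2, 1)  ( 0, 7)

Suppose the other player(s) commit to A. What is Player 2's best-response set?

u_2(P vs A) = 3
u_2(Q vs A) = 5
u_2(R vs A) = 9
max payoff 9 at {R}

BR_2 = {R}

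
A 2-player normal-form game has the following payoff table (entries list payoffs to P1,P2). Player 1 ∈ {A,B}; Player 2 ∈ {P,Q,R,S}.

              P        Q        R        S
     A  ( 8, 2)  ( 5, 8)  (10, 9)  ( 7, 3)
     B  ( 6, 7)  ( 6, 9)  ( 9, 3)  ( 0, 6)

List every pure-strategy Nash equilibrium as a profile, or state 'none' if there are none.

(A,P): not NE [P2→R gives 9>2]
(A,Q): not NE [P1→B gives 6>5; P2→R gives 9>8]
(A,R): NE
(A,S): not NE [P2→R gives 9>3]
(B,P): not NE [P1→A gives 8>6; P2→Q gives 9>7]
(B,Q): NE
(B,R): not NE [P1→A gives 10>9; P2→Q gives 9>3]
(B,S): not NE [P1→A gives 7>0; P2→Q gives 9>6]

Nash profiles: (A,R), (B,Q)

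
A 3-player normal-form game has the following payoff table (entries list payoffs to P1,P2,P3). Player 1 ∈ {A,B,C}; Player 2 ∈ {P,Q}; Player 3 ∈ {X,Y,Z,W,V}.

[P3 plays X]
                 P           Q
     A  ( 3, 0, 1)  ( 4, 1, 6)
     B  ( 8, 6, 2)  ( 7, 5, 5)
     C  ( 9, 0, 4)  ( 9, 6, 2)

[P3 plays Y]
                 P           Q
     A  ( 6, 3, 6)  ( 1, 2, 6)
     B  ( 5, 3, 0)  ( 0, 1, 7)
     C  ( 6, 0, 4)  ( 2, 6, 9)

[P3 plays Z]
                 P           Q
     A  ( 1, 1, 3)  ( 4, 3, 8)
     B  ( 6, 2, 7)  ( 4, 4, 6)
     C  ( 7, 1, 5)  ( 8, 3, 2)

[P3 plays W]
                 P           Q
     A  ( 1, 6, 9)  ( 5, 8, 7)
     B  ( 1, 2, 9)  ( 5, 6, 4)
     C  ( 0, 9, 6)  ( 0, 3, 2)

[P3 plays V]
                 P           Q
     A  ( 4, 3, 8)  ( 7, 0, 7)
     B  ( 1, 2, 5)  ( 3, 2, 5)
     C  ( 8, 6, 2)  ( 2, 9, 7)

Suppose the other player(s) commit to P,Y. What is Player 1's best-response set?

u_1(A vs P,Y) = 6
u_1(B vs P,Y) = 5
u_1(C vs P,Y) = 6
max payoff 6 at {A,C}

argmax u_1 = {A,C}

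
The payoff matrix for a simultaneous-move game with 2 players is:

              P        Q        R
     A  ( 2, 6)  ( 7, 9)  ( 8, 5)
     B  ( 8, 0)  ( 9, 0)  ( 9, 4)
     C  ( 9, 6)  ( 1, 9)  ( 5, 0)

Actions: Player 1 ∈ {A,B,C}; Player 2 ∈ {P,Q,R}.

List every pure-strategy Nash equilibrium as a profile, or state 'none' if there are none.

(A,P): not NE [P1→C gives 9>2; P2→Q gives 9>6]
(A,Q): not NE [P1→B gives 9>7]
(A,R): not NE [P1→B gives 9>8; P2→Q gives 9>5]
(B,P): not NE [P1→C gives 9>8; P2→R gives 4>0]
(B,Q): not NE [P2→R gives 4>0]
(B,R): NE
(C,P): not NE [P2→Q gives 9>6]
(C,Q): not NE [P1→B gives 9>1]
(C,R): not NE [P1→B gives 9>5; P2→Q gives 9>0]

NE set: (B,R)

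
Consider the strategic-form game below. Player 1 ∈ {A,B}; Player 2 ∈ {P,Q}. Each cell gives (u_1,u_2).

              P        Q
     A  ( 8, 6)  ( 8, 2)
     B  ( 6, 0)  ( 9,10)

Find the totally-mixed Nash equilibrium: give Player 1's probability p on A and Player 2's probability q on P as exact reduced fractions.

P1 indiff ⇒ q·8+(1-q)·8 = q·6+(1-q)·9 ⇒ q(2) = (1-q)(1) ⇒ q = 1/3
P2 indiff ⇒ p·6+(1-p)·0 = p·2+(1-p)·10 ⇒ p(4) = (1-p)(10) ⇒ p = 5/7

P1 mixes 5/7 on A; P2 mixes 1/3 on P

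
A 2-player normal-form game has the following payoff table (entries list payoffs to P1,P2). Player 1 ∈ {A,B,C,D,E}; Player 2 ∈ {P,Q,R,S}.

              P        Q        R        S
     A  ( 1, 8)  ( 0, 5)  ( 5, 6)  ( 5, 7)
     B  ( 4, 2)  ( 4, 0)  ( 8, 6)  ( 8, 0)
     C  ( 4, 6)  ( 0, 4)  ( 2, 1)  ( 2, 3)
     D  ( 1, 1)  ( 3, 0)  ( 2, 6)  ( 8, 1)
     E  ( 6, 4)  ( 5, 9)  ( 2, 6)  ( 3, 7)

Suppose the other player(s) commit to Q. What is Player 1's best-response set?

BR_1 = {E}

u_1(A vs Q) = 0
u_1(B vs Q) = 4
u_1(C vs Q) = 0
u_1(D vs Q) = 3
u_1(E vs Q) = 5
max payoff 5 at {E}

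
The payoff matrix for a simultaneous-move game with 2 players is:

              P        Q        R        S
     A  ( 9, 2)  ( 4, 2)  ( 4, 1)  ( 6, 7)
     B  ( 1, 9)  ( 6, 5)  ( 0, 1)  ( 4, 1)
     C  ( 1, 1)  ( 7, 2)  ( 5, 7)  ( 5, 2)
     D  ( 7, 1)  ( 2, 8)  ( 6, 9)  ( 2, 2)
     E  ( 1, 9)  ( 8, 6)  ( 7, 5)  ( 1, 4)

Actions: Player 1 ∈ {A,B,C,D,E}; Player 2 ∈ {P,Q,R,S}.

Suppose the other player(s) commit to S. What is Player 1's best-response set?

u_1(A vs S) = 6
u_1(B vs S) = 4
u_1(C vs S) = 5
u_1(D vs S) = 2
u_1(E vs S) = 1
max payoff 6 at {A}

BR_1 = {A}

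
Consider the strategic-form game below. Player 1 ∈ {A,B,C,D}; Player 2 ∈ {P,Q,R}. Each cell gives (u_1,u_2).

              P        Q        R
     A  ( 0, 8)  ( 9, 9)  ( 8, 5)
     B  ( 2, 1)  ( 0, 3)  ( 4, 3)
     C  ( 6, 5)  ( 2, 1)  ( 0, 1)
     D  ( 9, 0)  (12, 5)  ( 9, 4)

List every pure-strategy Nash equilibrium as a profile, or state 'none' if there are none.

(A,P): not NE [P1→D gives 9>0; P2→Q gives 9>8]
(A,Q): not NE [P1→D gives 12>9]
(A,R): not NE [P1→D gives 9>8; P2→Q gives 9>5]
(B,P): not NE [P1→D gives 9>2; P2→R gives 3>1]
(B,Q): not NE [P1→D gives 12>0]
(B,R): not NE [P1→D gives 9>4]
(C,P): not NE [P1→D gives 9>6]
(C,Q): not NE [P1→D gives 12>2; P2→P gives 5>1]
(C,R): not NE [P1→D gives 9>0; P2→P gives 5>1]
(D,P): not NE [P2→Q gives 5>0]
(D,Q): NE
(D,R): not NE [P2→Q gives 5>4]

NE set: (D,Q)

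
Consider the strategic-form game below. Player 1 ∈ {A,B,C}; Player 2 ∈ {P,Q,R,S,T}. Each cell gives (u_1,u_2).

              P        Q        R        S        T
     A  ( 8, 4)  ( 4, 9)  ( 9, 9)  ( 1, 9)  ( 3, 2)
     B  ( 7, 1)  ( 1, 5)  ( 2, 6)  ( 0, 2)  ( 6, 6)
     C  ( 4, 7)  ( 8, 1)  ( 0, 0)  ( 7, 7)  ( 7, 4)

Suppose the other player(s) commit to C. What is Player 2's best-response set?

argmax u_2 = {P,S}

u_2(P vs C) = 7
u_2(Q vs C) = 1
u_2(R vs C) = 0
u_2(S vs C) = 7
u_2(T vs C) = 4
max payoff 7 at {P,S}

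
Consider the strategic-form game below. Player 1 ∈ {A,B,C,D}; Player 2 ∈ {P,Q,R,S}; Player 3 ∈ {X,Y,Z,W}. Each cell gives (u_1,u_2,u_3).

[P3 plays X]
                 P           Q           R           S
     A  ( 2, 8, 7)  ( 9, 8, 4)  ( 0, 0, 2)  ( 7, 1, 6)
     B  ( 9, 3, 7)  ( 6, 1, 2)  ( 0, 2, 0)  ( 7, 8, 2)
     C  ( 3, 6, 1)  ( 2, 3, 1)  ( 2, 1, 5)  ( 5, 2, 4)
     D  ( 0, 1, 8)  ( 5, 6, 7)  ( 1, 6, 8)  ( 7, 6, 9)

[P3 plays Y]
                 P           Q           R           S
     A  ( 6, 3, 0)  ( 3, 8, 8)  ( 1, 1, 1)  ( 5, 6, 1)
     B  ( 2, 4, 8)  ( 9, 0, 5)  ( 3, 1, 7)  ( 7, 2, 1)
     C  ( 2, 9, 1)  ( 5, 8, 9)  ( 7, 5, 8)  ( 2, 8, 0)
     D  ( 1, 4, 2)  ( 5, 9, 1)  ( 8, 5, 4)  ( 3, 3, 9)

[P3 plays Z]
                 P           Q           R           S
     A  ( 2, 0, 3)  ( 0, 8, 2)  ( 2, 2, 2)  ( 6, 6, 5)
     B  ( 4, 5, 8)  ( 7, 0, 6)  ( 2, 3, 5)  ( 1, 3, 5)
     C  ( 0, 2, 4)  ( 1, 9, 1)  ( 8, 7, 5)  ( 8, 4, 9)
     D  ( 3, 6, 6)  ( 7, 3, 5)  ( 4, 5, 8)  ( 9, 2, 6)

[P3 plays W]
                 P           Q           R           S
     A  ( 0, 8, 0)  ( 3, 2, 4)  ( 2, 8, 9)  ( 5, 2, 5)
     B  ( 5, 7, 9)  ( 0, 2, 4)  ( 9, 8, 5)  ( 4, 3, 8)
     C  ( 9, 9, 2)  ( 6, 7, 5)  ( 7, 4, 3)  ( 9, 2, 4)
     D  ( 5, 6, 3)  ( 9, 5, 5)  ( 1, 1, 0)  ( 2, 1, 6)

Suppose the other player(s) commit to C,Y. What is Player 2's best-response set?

u_2(P vs C,Y) = 9
u_2(Q vs C,Y) = 8
u_2(R vs C,Y) = 5
u_2(S vs C,Y) = 8
max payoff 9 at {P}

BR_2 = {P}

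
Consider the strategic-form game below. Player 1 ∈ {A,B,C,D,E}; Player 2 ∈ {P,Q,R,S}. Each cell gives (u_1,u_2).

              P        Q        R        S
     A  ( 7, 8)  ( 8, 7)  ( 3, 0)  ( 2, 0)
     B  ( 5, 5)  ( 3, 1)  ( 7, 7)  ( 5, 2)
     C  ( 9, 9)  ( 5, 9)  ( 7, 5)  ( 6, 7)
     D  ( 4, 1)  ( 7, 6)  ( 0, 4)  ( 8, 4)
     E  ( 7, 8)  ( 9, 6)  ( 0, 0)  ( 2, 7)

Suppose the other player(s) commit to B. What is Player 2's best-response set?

u_2(P vs B) = 5
u_2(Q vs B) = 1
u_2(R vs B) = 7
u_2(S vs B) = 2
max payoff 7 at {R}

P2 best: {R}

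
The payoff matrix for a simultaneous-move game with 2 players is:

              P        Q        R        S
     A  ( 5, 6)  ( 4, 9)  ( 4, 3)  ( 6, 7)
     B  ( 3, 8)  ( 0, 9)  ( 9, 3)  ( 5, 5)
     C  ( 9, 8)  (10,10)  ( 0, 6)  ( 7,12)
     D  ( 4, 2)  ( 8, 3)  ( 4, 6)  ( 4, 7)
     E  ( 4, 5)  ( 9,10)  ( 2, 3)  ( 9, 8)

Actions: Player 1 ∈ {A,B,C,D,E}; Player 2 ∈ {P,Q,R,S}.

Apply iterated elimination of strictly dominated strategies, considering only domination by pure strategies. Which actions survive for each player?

P2 drop P (Q beats it: A:9>6 B:9>8 C:10>8 D:3>2 E:10>5)
P2 drop R (S beats it: A:7>3 B:5>3 C:12>6 D:7>6 E:8>3)
P1 drop A (C beats it: Q:10>4 S:7>6)
P1 drop B (C beats it: Q:10>0 S:7>5)
P1 drop D (C beats it: Q:10>8 S:7>4)
P1→{C,E} P2→{Q,S}

Survivors P1:{C,E} P2:{Q,S}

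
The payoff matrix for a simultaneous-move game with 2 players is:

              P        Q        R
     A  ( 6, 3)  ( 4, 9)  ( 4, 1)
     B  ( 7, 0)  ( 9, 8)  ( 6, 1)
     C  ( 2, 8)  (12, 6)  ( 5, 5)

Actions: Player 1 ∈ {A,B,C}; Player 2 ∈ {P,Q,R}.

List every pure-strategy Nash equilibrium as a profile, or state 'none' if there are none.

(A,P): not NE [P1→B gives 7>6; P2→Q gives 9>3]
(A,Q): not NE [P1→C gives 12>4]
(A,R): not NE [P1→B gives 6>4; P2→Q gives 9>1]
(B,P): not NE [P2→Q gives 8>0]
(B,Q): not NE [P1→C gives 12>9]
(B,R): not NE [P2→Q gives 8>1]
(C,P): not NE [P1→B gives 7>2]
(C,Q): not NE [P2→P gives 8>6]
(C,R): not NE [P1→B gives 6>5; P2→P gives 8>5]

No pure NE.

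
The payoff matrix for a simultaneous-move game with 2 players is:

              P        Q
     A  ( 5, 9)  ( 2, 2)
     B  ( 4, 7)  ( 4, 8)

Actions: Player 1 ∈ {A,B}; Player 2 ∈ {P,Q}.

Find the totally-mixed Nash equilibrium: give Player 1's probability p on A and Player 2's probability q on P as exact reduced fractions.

p=1/8, q=2/3

P1 indiff ⇒ q·5+(1-q)·2 = q·4+(1-q)·4 ⇒ q(1) = (1-q)(2) ⇒ q = 2/3
P2 indiff ⇒ p·9+(1-p)·7 = p·2+(1-p)·8 ⇒ p(7) = (1-p)(1) ⇒ p = 1/8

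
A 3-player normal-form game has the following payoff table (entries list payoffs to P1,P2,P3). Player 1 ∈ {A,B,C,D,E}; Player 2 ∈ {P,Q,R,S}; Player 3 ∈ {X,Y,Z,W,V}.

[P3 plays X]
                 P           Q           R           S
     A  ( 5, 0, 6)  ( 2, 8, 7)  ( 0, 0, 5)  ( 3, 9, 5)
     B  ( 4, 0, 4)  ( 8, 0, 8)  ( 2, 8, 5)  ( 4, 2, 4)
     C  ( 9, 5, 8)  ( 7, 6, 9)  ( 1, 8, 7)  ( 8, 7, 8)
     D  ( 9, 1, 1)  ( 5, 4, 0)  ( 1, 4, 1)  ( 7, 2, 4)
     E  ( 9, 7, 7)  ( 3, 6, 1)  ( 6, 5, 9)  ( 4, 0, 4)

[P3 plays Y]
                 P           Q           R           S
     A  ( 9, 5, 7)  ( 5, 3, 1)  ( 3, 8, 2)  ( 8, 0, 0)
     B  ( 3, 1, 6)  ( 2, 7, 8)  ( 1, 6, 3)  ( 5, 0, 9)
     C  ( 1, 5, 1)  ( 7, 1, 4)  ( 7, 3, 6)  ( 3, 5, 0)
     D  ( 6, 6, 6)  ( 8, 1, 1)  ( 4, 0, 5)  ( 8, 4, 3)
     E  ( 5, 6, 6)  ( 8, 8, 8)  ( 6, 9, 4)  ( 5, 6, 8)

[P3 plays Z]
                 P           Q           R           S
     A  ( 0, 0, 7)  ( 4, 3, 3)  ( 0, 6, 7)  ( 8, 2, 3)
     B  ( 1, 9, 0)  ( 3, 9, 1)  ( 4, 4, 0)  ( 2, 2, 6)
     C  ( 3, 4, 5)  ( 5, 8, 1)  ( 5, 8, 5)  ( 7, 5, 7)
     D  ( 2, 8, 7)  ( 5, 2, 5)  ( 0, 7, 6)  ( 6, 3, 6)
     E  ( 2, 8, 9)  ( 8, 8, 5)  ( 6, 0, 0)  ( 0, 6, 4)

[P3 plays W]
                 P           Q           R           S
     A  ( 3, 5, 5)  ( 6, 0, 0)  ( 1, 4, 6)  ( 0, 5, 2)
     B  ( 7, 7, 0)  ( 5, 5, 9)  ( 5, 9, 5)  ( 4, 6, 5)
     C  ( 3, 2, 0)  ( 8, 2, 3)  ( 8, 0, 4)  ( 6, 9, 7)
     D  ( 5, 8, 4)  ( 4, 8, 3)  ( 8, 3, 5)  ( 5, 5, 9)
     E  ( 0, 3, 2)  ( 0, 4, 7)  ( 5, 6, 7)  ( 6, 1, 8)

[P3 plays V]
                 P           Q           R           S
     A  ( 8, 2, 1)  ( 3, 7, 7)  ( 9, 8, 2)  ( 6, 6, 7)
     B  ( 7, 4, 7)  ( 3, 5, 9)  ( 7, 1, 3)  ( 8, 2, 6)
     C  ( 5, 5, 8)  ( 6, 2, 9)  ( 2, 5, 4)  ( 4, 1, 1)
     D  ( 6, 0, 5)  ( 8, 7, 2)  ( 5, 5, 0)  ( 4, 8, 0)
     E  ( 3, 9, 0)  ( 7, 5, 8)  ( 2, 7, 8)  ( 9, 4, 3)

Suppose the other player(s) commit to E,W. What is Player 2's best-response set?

P2 best: {R}

u_2(P vs E,W) = 3
u_2(Q vs E,W) = 4
u_2(R vs E,W) = 6
u_2(S vs E,W) = 1
max payoff 6 at {R}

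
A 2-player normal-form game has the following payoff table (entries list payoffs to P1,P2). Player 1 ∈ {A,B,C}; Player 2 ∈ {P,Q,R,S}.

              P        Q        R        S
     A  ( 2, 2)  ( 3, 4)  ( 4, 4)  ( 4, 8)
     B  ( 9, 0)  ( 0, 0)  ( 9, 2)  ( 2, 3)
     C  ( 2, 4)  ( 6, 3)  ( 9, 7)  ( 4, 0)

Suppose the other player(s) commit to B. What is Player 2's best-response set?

BR_2 = {S}

u_2(P vs B) = 0
u_2(Q vs B) = 0
u_2(R vs B) = 2
u_2(S vs B) = 3
max payoff 3 at {S}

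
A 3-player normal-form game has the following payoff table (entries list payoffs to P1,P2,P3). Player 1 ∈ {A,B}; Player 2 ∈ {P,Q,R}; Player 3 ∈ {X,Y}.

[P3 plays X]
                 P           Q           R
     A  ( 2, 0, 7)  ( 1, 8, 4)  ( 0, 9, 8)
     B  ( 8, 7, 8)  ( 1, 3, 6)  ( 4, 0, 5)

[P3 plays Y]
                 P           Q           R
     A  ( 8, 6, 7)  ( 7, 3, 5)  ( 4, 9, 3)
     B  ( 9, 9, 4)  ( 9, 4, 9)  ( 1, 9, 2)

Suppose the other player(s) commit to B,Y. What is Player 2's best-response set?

u_2(P vs B,Y) = 9
u_2(Q vs B,Y) = 4
u_2(R vs B,Y) = 9
max payoff 9 at {P,R}

argmax u_2 = {P,R}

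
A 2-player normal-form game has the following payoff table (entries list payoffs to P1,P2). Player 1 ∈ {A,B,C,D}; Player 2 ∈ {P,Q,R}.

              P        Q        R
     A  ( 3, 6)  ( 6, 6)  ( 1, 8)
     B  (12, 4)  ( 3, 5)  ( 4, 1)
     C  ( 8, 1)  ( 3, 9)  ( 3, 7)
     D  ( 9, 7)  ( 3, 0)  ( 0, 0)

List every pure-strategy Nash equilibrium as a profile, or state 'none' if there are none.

PSNE: ∅

(A,P): not NE [P1→B gives 12>3; P2→R gives 8>6]
(A,Q): not NE [P2→R gives 8>6]
(A,R): not NE [P1→B gives 4>1]
(B,P): not NE [P2→Q gives 5>4]
(B,Q): not NE [P1→A gives 6>3]
(B,R): not NE [P2→Q gives 5>1]
(C,P): not NE [P1→B gives 12>8; P2→Q gives 9>1]
(C,Q): not NE [P1→A gives 6>3]
(C,R): not NE [P1→B gives 4>3; P2→Q gives 9>7]
(D,P): not NE [P1→B gives 12>9]
(D,Q): not NE [P1→A gives 6>3; P2→P gives 7>0]
(D,R): not NE [P1→B gives 4>0; P2→P gives 7>0]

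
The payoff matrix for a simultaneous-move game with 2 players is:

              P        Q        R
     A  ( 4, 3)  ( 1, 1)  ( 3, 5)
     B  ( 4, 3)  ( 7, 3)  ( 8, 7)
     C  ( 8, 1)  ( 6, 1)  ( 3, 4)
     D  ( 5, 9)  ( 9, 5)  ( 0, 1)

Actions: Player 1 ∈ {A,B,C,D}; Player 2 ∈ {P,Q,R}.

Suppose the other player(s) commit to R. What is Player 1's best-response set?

argmax u_1 = {B}

u_1(A vs R) = 3
u_1(B vs R) = 8
u_1(C vs R) = 3
u_1(D vs R) = 0
max payoff 8 at {B}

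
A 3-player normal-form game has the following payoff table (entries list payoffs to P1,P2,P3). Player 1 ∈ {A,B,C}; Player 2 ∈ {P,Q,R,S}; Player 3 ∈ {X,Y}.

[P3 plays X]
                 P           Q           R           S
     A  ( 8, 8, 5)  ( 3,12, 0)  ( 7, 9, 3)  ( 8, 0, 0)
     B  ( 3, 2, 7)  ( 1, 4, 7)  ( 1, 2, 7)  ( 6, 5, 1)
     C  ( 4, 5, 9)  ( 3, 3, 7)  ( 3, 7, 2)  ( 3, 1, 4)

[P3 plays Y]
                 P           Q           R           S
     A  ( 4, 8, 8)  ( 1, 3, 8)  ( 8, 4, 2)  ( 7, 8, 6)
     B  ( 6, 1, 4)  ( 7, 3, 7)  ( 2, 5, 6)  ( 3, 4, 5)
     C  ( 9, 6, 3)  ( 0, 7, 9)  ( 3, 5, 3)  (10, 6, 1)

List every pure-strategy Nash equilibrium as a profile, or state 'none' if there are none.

PSNE: ∅

(A,P,X): not NE [P2→Q gives 12>8; P3→Y gives 8>5]
(A,P,Y): not NE [P1→C gives 9>4]
(A,Q,X): not NE [P3→Y gives 8>0]
(A,Q,Y): not NE [P1→B gives 7>1; P2→S gives 8>3]
(A,R,X): not NE [P2→Q gives 12>9]
(A,R,Y): not NE [P2→S gives 8>4; P3→X gives 3>2]
(A,S,X): not NE [P2→Q gives 12>0; P3→Y gives 6>0]
(A,S,Y): not NE [P1→C gives 10>7]
(B,P,X): not NE [P1→A gives 8>3; P2→S gives 5>2]
(B,P,Y): not NE [P1→C gives 9>6; P2→R gives 5>1; P3→X gives 7>4]
(B,Q,X): not NE [P1→C gives 3>1; P2→S gives 5>4]
(B,Q,Y): not NE [P2→R gives 5>3]
(B,R,X): not NE [P1→A gives 7>1; P2→S gives 5>2]
(B,R,Y): not NE [P1→A gives 8>2; P3→X gives 7>6]
(B,S,X): not NE [P1→A gives 8>6; P3→Y gives 5>1]
(B,S,Y): not NE [P1→C gives 10>3; P2→R gives 5>4]
(C,P,X): not NE [P1→A gives 8>4; P2→R gives 7>5]
(C,P,Y): not NE [P2→Q gives 7>6; P3→X gives 9>3]
(C,Q,X): not NE [P2→R gives 7>3; P3→Y gives 9>7]
(C,Q,Y): not NE [P1→B gives 7>0]
(C,R,X): not NE [P1→A gives 7>3; P3→Y gives 3>2]
(C,R,Y): not NE [P1→A gives 8>3; P2→Q gives 7>5]
(C,S,X): not NE [P1→A gives 8>3; P2→R gives 7>1]
(C,S,Y): not NE [P2→Q gives 7>6; P3→X gives 4>1]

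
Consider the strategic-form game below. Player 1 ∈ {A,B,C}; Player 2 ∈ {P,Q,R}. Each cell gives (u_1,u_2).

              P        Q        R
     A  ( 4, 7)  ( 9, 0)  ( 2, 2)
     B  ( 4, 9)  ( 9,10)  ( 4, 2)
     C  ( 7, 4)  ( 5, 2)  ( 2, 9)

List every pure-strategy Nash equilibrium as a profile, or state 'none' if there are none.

(A,P): not NE [P1→C gives 7>4]
(A,Q): not NE [P2→P gives 7>0]
(A,R): not NE [P1→B gives 4>2; P2→P gives 7>2]
(B,P): not NE [P1→C gives 7>4; P2→Q gives 10>9]
(B,Q): NE
(B,R): not NE [P2→Q gives 10>2]
(C,P): not NE [P2→R gives 9>4]
(C,Q): not NE [P1→B gives 9>5; P2→R gives 9>2]
(C,R): not NE [P1→B gives 4>2]

PSNE = {(B,Q)}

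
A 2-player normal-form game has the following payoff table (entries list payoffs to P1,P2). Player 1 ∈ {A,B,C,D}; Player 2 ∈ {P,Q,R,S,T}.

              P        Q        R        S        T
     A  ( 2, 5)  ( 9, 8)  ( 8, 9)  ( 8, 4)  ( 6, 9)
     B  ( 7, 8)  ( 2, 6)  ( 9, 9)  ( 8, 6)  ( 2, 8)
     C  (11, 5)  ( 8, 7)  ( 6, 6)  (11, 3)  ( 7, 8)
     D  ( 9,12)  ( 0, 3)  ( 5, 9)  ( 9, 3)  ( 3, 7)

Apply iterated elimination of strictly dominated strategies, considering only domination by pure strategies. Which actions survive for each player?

P1 drop D (C beats it: P:11>9 Q:8>0 R:6>5 S:11>9 T:7>3)
P2 drop P (R beats it: A:9>5 B:9>8 C:6>5)
P2 drop Q (T beats it: A:9>8 B:8>6 C:8>7)
P2 drop S (R beats it: A:9>4 B:9>6 C:6>3)
P1→{A,B,C} P2→{R,T}

Remaining: P1:{A,B,C} P2:{R,T}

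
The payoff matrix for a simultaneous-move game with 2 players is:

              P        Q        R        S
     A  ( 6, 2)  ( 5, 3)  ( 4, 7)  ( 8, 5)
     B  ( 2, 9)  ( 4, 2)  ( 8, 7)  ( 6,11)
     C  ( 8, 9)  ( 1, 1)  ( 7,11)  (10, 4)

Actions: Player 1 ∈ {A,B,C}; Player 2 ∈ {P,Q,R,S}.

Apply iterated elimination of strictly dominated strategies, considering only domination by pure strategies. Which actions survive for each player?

P2 drop Q (R beats it: A:7>3 B:7>2 C:11>1)
P1 drop A (C beats it: P:8>6 R:7>4 S:10>8)
P1→{B,C} P2→{P,R,S}

Survivors P1:{B,C} P2:{P,R,S}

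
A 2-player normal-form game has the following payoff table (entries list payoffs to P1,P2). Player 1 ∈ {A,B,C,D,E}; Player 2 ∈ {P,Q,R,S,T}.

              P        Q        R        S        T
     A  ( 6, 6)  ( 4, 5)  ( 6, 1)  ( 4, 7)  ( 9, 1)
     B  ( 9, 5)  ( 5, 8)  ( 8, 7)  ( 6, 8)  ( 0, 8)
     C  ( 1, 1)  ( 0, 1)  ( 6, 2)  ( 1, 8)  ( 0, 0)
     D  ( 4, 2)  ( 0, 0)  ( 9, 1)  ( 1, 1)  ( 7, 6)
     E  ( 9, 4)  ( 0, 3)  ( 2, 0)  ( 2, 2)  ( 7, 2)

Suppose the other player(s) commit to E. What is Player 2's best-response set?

P2 best: {P}

u_2(P vs E) = 4
u_2(Q vs E) = 3
u_2(R vs E) = 0
u_2(S vs E) = 2
u_2(T vs E) = 2
max payoff 4 at {P}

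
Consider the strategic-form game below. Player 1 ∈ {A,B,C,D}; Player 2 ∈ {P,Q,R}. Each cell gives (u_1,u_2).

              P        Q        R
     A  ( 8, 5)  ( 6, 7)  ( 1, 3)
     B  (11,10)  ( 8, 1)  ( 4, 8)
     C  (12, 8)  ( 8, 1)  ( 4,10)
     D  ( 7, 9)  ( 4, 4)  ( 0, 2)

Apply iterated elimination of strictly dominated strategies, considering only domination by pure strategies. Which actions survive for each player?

Remaining: P1:{B,C} P2:{P,R}

P1 drop A (B beats it: P:11>8 Q:8>6 R:4>1)
P1 drop D (B beats it: P:11>7 Q:8>4 R:4>0)
P2 drop Q (P beats it: B:10>1 C:8>1)
P1→{B,C} P2→{P,R}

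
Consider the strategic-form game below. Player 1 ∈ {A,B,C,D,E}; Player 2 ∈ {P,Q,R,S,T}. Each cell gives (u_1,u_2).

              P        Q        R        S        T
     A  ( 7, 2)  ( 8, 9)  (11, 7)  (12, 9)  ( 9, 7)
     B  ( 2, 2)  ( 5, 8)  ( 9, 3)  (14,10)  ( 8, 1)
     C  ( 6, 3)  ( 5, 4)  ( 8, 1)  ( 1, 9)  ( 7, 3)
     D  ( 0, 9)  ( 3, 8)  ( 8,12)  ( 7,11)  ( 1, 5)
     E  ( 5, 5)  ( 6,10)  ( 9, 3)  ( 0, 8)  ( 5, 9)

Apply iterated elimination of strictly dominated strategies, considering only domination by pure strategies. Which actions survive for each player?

P1 drop C (A beats it: P:7>6 Q:8>5 R:11>8 S:12>1 T:9>7)
P1 drop D (A beats it: P:7>0 Q:8>3 R:11>8 S:12>7 T:9>1)
P1 drop E (A beats it: P:7>5 Q:8>6 R:11>9 S:12>0 T:9>5)
P2 drop P (Q beats it: A:9>2 B:8>2)
P2 drop R (Q beats it: A:9>7 B:8>3)
P2 drop T (Q beats it: A:9>7 B:8>1)
P1→{A,B} P2→{Q,S}

Survivors P1:{A,B} P2:{Q,S}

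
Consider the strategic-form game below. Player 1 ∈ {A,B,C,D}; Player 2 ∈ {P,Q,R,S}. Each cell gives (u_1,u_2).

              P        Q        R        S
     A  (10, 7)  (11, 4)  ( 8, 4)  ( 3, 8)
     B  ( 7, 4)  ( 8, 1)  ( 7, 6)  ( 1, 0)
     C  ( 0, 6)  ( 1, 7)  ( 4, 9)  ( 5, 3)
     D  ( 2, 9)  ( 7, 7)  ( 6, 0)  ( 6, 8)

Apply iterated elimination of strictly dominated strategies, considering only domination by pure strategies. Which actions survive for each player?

P1 drop B (A beats it: P:10>7 Q:11>8 R:8>7 S:3>1)
P1 drop C (D beats it: P:2>0 Q:7>1 R:6>4 S:6>5)
P2 drop Q (P beats it: A:7>4 D:9>7)
P2 drop R (P beats it: A:7>4 D:9>0)
P1→{A,D} P2→{P,S}

IESDS → P1:{A,D} P2:{P,S}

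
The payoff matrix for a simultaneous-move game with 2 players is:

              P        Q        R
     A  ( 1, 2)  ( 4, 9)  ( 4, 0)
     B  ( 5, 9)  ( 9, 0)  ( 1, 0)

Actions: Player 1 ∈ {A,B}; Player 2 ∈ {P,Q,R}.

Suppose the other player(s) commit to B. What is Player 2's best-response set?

u_2(P vs B) = 9
u_2(Q vs B) = 0
u_2(R vs B) = 0
max payoff 9 at {P}

P2 best: {P}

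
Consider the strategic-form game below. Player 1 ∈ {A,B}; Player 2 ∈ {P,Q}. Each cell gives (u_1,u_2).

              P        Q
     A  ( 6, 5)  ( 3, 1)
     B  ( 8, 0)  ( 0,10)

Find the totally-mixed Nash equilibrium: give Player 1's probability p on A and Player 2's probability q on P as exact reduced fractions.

P1 indiff ⇒ q·6+(1-q)·3 = q·8+(1-q)·0 ⇒ q(-2) = (1-q)(-3) ⇒ q = 3/5
P2 indiff ⇒ p·5+(1-p)·0 = p·1+(1-p)·10 ⇒ p(4) = (1-p)(10) ⇒ p = 5/7

P1 mixes 5/7 on A; P2 mixes 3/5 on P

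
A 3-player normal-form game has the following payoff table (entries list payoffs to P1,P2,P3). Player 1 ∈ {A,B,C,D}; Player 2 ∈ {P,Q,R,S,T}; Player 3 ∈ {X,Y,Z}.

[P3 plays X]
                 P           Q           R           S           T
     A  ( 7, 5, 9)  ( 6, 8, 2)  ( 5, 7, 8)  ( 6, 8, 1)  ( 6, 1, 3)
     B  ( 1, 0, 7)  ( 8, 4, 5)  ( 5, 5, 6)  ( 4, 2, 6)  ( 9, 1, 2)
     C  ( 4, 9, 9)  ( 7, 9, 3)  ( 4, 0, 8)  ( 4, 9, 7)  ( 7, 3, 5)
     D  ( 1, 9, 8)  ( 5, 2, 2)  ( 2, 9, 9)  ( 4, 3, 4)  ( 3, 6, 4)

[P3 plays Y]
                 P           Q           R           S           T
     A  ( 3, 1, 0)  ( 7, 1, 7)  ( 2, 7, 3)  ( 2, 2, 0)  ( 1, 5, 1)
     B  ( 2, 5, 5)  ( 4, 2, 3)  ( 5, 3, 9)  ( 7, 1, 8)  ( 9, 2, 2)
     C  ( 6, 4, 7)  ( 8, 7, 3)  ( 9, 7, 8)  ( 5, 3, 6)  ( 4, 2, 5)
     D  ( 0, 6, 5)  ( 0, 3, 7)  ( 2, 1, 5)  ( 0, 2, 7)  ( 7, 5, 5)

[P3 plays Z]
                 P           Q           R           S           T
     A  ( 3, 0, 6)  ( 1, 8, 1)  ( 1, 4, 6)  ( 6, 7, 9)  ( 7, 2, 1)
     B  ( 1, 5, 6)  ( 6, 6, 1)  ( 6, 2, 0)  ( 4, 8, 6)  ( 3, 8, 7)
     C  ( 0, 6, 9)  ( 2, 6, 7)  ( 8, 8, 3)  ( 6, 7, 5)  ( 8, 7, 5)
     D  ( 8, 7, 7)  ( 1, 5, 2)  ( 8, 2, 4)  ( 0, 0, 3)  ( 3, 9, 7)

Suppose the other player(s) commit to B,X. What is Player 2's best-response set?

u_2(P vs B,X) = 0
u_2(Q vs B,X) = 4
u_2(R vs B,X) = 5
u_2(S vs B,X) = 2
u_2(T vs B,X) = 1
max payoff 5 at {R}

BR_2 = {R}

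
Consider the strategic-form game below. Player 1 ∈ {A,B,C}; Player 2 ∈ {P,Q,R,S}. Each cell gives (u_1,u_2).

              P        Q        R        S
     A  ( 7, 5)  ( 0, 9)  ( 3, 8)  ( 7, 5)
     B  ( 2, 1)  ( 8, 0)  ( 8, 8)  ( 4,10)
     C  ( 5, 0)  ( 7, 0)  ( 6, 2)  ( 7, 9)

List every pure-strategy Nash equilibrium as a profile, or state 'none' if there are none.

PSNE = {(C,S)}

(A,P): not NE [P2→Q gives 9>5]
(A,Q): not NE [P1→B gives 8>0]
(A,R): not NE [P1→B gives 8>3; P2→Q gives 9>8]
(A,S): not NE [P2→Q gives 9>5]
(B,P): not NE [P1→A gives 7>2; P2→S gives 10>1]
(B,Q): not NE [P2→S gives 10>0]
(B,R): not NE [P2→S gives 10>8]
(B,S): not NE [P1→C gives 7>4]
(C,P): not NE [P1→A gives 7>5; P2→S gives 9>0]
(C,Q): not NE [P1→B gives 8>7; P2→S gives 9>0]
(C,R): not NE [P1→B gives 8>6; P2→S gives 9>2]
(C,S): NE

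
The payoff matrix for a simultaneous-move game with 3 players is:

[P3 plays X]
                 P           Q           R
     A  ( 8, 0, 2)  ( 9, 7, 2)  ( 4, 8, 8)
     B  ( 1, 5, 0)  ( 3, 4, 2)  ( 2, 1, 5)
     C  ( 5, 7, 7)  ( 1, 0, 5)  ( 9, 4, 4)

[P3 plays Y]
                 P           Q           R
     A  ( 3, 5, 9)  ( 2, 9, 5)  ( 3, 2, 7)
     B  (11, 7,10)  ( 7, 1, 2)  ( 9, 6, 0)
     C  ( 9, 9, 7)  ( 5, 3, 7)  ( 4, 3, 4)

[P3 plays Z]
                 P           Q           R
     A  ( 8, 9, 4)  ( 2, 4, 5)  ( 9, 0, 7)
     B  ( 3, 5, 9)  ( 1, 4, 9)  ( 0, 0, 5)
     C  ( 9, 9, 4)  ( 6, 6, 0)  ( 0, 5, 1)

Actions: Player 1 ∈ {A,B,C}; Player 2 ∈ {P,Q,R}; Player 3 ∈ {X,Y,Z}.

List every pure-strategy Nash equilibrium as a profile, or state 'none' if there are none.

NE set: (B,P,Y)

(A,P,X): not NE [P2→R gives 8>0; P3→Y gives 9>2]
(A,P,Y): not NE [P1→B gives 11>3; P2→Q gives 9>5]
(A,P,Z): not NE [P1→C gives 9>8; P3→Y gives 9>4]
(A,Q,X): not NE [P2→R gives 8>7; P3→Z gives 5>2]
(A,Q,Y): not NE [P1→B gives 7>2]
(A,Q,Z): not NE [P1→C gives 6>2; P2→P gives 9>4]
(A,R,X): not NE [P1→C gives 9>4]
(A,R,Y): not NE [P1→B gives 9>3; P2→Q gives 9>2; P3→X gives 8>7]
(A,R,Z): not NE [P2→P gives 9>0; P3→X gives 8>7]
(B,P,X): not NE [P1→A gives 8>1; P3→Y gives 10>0]
(B,P,Y): NE
(B,P,Z): not NE [P1→C gives 9>3; P3→Y gives 10>9]
(B,Q,X): not NE [P1→A gives 9>3; P2→P gives 5>4; P3→Z gives 9>2]
(B,Q,Y): not NE [P2→P gives 7>1; P3→Z gives 9>2]
(B,Q,Z): not NE [P1→C gives 6>1; P2→P gives 5>4]
(B,R,X): not NE [P1→C gives 9>2; P2→P gives 5>1]
(B,R,Y): not NE [P2→P gives 7>6; P3→Z gives 5>0]
(B,R,Z): not NE [P1→A gives 9>0; P2→P gives 5>0]
(C,P,X): not NE [P1→A gives 8>5]
(C,P,Y): not NE [P1→B gives 11>9]
(C,P,Z): not NE [P3→Y gives 7>4]
(C,Q,X): not NE [P1→A gives 9>1; P2→P gives 7>0; P3→Y gives 7>5]
(C,Q,Y): not NE [P1→B gives 7>5; P2→P gives 9>3]
(C,Q,Z): not NE [P2→P gives 9>6; P3→Y gives 7>0]
(C,R,X): not NE [P2→P gives 7>4]
(C,R,Y): not NE [P1→B gives 9>4; P2→P gives 9>3]
(C,R,Z): not NE [P1→A gives 9>0; P2→P gives 9>5; P3→Y gives 4>1]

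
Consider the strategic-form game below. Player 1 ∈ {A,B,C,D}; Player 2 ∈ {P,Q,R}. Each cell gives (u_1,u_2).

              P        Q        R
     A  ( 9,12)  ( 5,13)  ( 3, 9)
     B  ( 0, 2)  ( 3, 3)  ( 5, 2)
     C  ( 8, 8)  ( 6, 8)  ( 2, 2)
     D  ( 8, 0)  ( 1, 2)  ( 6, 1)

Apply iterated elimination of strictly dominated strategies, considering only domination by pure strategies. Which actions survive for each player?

P2 drop R (Q beats it: A:13>9 B:3>2 C:8>2 D:2>1)
P1 drop B (A beats it: P:9>0 Q:5>3)
P1 drop D (A beats it: P:9>8 Q:5>1)
P1→{A,C} P2→{P,Q}

Remaining: P1:{A,C} P2:{P,Q}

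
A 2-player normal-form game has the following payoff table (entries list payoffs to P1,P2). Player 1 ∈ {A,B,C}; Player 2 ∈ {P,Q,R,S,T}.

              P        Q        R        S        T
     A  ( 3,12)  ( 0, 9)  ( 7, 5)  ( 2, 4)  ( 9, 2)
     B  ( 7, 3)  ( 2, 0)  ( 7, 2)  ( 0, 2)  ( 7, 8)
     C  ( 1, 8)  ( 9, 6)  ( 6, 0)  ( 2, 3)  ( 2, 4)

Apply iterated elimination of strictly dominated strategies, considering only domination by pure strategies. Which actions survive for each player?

Survivors P1:{A,B} P2:{P,T}

P2 drop Q (P beats it: A:12>9 B:3>0 C:8>6)
P2 drop R (P beats it: A:12>5 B:3>2 C:8>0)
P2 drop S (P beats it: A:12>4 B:3>2 C:8>3)
P1 drop C (A beats it: P:3>1 T:9>2)
P1→{A,B} P2→{P,T}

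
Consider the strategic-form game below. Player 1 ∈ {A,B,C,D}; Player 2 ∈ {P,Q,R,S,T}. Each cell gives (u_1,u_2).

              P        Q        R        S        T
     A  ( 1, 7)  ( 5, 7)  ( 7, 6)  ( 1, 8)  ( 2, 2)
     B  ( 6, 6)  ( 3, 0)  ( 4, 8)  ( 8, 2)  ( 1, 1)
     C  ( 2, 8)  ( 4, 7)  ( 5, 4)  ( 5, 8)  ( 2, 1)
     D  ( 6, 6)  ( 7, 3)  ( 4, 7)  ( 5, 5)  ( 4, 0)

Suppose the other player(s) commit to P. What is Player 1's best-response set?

BR_1 = {B,D}

u_1(A vs P) = 1
u_1(B vs P) = 6
u_1(C vs P) = 2
u_1(D vs P) = 6
max payoff 6 at {B,D}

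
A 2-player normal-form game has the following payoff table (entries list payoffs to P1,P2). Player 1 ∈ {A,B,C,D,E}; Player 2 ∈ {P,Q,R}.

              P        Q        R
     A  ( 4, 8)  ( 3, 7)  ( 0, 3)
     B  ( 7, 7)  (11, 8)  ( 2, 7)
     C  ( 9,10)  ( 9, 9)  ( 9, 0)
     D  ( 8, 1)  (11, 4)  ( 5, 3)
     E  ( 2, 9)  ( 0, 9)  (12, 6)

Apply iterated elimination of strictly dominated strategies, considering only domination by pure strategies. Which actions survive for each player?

P1 drop A (B beats it: P:7>4 Q:11>3 R:2>0)
P2 drop R (Q beats it: B:8>7 C:9>0 D:4>3 E:9>6)
P1 drop E (B beats it: P:7>2 Q:11>0)
P1→{B,C,D} P2→{P,Q}

IESDS → P1:{B,C,D} P2:{P,Q}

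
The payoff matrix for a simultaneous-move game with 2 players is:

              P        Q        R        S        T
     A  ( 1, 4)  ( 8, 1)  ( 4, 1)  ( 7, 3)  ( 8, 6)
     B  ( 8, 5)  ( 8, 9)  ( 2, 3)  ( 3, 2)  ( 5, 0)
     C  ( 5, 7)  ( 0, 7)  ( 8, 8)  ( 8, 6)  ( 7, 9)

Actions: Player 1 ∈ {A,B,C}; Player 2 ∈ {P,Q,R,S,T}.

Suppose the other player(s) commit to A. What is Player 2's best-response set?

u_2(P vs A) = 4
u_2(Q vs A) = 1
u_2(R vs A) = 1
u_2(S vs A) = 3
u_2(T vs A) = 6
max payoff 6 at {T}

argmax u_2 = {T}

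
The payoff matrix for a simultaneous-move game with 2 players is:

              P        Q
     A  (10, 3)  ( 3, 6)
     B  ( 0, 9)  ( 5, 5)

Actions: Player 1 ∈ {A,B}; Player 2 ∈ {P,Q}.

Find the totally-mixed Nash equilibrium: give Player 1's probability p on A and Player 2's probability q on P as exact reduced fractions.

P1 mixes 4/7 on A; P2 mixes 1/6 on P

P1 indiff ⇒ q·10+(1-q)·3 = q·0+(1-q)·5 ⇒ q(10) = (1-q)(2) ⇒ q = 1/6
P2 indiff ⇒ p·3+(1-p)·9 = p·6+(1-p)·5 ⇒ p(-3) = (1-p)(-4) ⇒ p = 4/7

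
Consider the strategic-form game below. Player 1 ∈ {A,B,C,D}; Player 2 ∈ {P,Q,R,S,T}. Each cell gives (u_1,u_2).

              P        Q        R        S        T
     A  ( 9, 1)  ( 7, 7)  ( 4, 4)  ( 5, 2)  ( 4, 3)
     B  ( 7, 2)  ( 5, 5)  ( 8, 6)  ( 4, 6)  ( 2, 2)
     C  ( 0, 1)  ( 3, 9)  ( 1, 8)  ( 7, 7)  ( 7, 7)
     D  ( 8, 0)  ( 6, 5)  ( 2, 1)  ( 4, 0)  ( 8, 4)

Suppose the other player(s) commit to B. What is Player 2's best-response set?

u_2(P vs B) = 2
u_2(Q vs B) = 5
u_2(R vs B) = 6
u_2(S vs B) = 6
u_2(T vs B) = 2
max payoff 6 at {R,S}

P2 best: {R,S}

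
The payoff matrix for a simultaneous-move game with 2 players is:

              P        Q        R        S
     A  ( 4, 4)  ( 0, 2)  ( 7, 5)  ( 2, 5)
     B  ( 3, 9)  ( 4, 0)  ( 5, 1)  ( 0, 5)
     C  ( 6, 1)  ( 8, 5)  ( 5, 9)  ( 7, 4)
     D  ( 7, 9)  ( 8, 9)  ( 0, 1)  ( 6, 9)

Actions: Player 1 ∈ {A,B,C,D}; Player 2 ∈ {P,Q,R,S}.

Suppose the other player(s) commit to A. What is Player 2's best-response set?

P2 best: {R,S}

u_2(P vs A) = 4
u_2(Q vs A) = 2
u_2(R vs A) = 5
u_2(S vs A) = 5
max payoff 5 at {R,S}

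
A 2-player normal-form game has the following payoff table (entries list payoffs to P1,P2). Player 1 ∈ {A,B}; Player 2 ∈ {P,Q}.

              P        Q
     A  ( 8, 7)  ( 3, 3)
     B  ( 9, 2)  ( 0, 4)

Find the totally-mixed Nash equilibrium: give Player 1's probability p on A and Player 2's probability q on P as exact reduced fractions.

P1 indiff ⇒ q·8+(1-q)·3 = q·9+(1-q)·0 ⇒ q(-1) = (1-q)(-3) ⇒ q = 3/4
P2 indiff ⇒ p·7+(1-p)·2 = p·3+(1-p)·4 ⇒ p(4) = (1-p)(2) ⇒ p = 1/3

p=1/3, q=3/4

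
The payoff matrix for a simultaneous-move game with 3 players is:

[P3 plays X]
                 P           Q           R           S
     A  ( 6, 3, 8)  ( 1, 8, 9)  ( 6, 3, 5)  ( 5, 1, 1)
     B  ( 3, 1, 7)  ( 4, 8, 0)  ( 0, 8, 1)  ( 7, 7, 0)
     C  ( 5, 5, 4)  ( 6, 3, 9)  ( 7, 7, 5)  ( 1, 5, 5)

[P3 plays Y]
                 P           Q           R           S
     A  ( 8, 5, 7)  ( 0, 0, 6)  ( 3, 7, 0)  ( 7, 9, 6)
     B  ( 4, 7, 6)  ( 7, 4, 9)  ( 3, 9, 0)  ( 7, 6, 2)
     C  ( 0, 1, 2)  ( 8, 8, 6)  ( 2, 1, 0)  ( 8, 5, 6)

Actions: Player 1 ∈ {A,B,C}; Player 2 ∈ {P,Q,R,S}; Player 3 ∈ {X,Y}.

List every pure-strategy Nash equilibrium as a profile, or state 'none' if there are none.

(A,P,X): not NE [P2→Q gives 8>3]
(A,P,Y): not NE [P2→S gives 9>5; P3→X gives 8>7]
(A,Q,X): not NE [P1→C gives 6>1]
(A,Q,Y): not NE [P1→C gives 8>0; P2→S gives 9>0; P3→X gives 9>6]
(A,R,X): not NE [P1→C gives 7>6; P2→Q gives 8>3]
(A,R,Y): not NE [P2→S gives 9>7; P3→X gives 5>0]
(A,S,X): not NE [P1→B gives 7>5; P2→Q gives 8>1; P3→Y gives 6>1]
(A,S,Y): not NE [P1→C gives 8>7]
(B,P,X): not NE [P1→A gives 6>3; P2→R gives 8>1]
(B,P,Y): not NE [P1→A gives 8>4; P2→R gives 9>7; P3→X gives 7>6]
(B,Q,X): not NE [P1→C gives 6>4; P3→Y gives 9>0]
(B,Q,Y): not NE [P1→C gives 8>7; P2→R gives 9>4]
(B,R,X): not NE [P1→C gives 7>0]
(B,R,Y): not NE [P3→X gives 1>0]
(B,S,X): not NE [P2→R gives 8>7; P3→Y gives 2>0]
(B,S,Y): not NE [P1→C gives 8>7; P2→R gives 9>6]
(C,P,X): not NE [P1→A gives 6>5; P2→R gives 7>5]
(C,P,Y): not NE [P1→A gives 8>0; P2→Q gives 8>1; P3→X gives 4>2]
(C,Q,X): not NE [P2→R gives 7>3]
(C,Q,Y): not NE [P3→X gives 9>6]
(C,R,X): NE
(C,R,Y): not NE [P1→B gives 3>2; P2→Q gives 8>1; P3→X gives 5>0]
(C,S,X): not NE [P1→B gives 7>1; P2→R gives 7>5; P3→Y gives 6>5]
(C,S,Y): not NE [P2→Q gives 8>5]

NE set: (C,R,X)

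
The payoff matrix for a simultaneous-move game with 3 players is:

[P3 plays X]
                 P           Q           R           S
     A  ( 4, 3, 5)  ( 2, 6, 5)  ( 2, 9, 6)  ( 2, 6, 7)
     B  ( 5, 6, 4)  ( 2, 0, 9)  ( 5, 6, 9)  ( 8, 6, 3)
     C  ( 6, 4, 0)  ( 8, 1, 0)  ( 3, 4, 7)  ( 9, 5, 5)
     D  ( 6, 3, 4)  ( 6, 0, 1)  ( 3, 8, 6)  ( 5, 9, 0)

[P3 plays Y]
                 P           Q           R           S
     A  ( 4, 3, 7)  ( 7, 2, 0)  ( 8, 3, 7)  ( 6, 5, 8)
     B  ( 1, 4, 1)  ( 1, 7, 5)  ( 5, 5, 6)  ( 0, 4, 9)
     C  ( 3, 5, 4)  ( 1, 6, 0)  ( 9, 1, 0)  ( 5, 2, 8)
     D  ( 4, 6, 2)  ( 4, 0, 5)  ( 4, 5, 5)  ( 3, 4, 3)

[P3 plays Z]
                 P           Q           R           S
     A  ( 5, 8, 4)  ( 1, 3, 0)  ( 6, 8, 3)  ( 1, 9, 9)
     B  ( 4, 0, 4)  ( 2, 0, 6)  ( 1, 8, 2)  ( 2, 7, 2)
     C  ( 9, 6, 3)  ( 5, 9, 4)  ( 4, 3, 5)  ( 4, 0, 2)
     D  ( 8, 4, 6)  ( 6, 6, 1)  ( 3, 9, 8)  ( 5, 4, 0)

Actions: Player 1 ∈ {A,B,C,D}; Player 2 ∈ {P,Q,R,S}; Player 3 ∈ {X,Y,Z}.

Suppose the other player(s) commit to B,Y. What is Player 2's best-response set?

u_2(P vs B,Y) = 4
u_2(Q vs B,Y) = 7
u_2(R vs B,Y) = 5
u_2(S vs B,Y) = 4
max payoff 7 at {Q}

argmax u_2 = {Q}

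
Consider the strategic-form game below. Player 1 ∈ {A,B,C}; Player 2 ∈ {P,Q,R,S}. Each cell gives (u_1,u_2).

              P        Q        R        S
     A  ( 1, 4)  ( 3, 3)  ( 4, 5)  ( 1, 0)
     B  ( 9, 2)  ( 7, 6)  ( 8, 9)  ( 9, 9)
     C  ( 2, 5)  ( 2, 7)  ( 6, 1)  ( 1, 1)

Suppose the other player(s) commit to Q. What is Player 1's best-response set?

P1 best: {B}

u_1(A vs Q) = 3
u_1(B vs Q) = 7
u_1(C vs Q) = 2
max payoff 7 at {B}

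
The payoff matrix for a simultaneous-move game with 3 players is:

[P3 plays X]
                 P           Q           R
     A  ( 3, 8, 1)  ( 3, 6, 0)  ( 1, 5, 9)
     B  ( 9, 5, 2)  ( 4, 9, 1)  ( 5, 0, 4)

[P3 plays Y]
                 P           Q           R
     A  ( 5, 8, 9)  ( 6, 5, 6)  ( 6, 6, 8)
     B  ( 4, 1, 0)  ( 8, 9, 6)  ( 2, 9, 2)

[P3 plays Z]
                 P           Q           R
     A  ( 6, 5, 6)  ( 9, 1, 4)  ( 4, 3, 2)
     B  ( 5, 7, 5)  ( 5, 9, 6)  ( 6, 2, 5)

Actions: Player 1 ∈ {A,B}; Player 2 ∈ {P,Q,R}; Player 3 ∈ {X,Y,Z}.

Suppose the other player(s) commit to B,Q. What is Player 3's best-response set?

u_3(X vs B,Q) = 1
u_3(Y vs B,Q) = 6
u_3(Z vs B,Q) = 6
max payoff 6 at {Y,Z}

P3 best: {Y,Z}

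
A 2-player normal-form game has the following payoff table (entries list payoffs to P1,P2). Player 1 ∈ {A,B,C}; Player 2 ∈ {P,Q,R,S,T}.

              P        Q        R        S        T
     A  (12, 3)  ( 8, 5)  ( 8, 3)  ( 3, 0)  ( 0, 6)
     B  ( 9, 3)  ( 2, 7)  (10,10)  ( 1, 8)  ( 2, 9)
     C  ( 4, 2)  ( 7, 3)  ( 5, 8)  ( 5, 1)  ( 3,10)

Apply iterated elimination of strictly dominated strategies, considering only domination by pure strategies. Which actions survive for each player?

P2 drop P (Q beats it: A:5>3 B:7>3 C:3>2)
P2 drop Q (T beats it: A:6>5 B:9>7 C:10>3)
P2 drop S (R beats it: A:3>0 B:10>8 C:8>1)
P1 drop A (B beats it: R:10>8 T:2>0)
P1→{B,C} P2→{R,T}

IESDS → P1:{B,C} P2:{R,T}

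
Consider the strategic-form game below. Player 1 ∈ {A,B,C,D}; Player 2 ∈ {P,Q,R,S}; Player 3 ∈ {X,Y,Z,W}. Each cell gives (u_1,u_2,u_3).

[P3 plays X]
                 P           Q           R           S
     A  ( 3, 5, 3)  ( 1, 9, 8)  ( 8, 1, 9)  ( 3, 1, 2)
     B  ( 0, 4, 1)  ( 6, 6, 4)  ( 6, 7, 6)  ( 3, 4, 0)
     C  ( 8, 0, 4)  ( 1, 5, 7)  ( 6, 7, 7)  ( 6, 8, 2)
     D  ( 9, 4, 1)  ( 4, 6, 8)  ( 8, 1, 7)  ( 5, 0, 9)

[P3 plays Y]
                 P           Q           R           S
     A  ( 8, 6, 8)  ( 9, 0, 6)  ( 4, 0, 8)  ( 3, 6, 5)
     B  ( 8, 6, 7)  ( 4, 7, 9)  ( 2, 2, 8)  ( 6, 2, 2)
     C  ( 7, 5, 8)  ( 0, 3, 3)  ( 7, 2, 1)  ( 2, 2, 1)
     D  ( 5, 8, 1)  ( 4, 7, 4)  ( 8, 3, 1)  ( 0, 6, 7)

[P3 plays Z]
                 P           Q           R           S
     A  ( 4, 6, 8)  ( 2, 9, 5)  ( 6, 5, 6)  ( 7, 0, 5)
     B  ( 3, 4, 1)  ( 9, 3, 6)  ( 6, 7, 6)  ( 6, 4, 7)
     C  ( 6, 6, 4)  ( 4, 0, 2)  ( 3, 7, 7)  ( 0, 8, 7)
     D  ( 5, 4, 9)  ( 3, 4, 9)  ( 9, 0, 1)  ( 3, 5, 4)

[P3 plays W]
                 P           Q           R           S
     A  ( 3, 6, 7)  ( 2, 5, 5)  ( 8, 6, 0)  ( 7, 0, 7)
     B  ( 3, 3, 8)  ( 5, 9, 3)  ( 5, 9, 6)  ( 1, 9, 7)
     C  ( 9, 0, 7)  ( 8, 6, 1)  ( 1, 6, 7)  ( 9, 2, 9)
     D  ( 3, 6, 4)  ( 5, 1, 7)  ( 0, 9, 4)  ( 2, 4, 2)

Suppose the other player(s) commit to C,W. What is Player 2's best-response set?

u_2(P vs C,W) = 0
u_2(Q vs C,W) = 6
u_2(R vs C,W) = 6
u_2(S vs C,W) = 2
max payoff 6 at {Q,R}

P2 best: {Q,R}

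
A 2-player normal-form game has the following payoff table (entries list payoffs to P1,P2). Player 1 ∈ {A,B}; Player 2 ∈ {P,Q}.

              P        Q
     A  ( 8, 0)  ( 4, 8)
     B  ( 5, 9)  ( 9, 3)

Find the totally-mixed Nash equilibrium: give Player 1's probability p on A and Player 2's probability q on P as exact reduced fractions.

P1 mixes 3/7 on A; P2 mixes 5/8 on P

P1 indiff ⇒ q·8+(1-q)·4 = q·5+(1-q)·9 ⇒ q(3) = (1-q)(5) ⇒ q = 5/8
P2 indiff ⇒ p·0+(1-p)·9 = p·8+(1-p)·3 ⇒ p(-8) = (1-p)(-6) ⇒ p = 3/7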